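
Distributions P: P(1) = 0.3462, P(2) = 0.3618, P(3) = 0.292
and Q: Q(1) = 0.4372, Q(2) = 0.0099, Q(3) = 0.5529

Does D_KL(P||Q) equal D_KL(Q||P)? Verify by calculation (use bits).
D_KL(P||Q) = 1.4928 bits, D_KL(Q||P) = 0.6051 bits. No — D_KL(P||Q) ≠ D_KL(Q||P) for this pair.

D_KL(P||Q) = Σ P(x) log₂(P(x)/Q(x))

Computing term by term:
  P(1)·log₂(P(1)/Q(1)) = 0.3462·log₂(0.3462/0.4372) = -0.11656
  P(2)·log₂(P(2)/Q(2)) = 0.3618·log₂(0.3618/0.0099) = 1.87833
  P(3)·log₂(P(3)/Q(3)) = 0.292·log₂(0.292/0.5529) = -0.26895

D_KL(P||Q) = -0.11656 + 1.87833 - 0.26895 = 1.49282 ≈ 1.4928 bits

D_KL(Q||P) = Σ Q(x) log₂(Q(x)/P(x))

Computing term by term:
  Q(1)·log₂(Q(1)/P(1)) = 0.4372·log₂(0.4372/0.3462) = 0.14720
  Q(2)·log₂(Q(2)/P(2)) = 0.0099·log₂(0.0099/0.3618) = -0.05140
  Q(3)·log₂(Q(3)/P(3)) = 0.5529·log₂(0.5529/0.292) = 0.50925

D_KL(Q||P) = 0.14720 - 0.05140 + 0.50925 = 0.60505 ≈ 0.6051 bits

These are NOT equal (difference: 0.8877 bits). KL divergence is asymmetric: D_KL(P||Q) ≠ D_KL(Q||P) in general.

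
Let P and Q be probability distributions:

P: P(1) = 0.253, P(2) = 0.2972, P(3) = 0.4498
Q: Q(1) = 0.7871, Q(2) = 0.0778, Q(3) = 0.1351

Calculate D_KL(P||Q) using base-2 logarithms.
0.9409 bits

D_KL(P||Q) = Σ P(x) log₂(P(x)/Q(x))

Computing term by term:
  P(1)·log₂(P(1)/Q(1)) = 0.253·log₂(0.253/0.7871) = -0.41426
  P(2)·log₂(P(2)/Q(2)) = 0.2972·log₂(0.2972/0.0778) = 0.57466
  P(3)·log₂(P(3)/Q(3)) = 0.4498·log₂(0.4498/0.1351) = 0.78052

D_KL(P||Q) = -0.41426 + 0.57466 + 0.78052 = 0.94092 ≈ 0.9409 bits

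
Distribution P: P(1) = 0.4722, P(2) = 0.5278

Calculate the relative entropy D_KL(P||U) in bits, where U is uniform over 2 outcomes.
0.0022 bits

U(i) = 1/2 for all i

D_KL(P||U) = Σ P(x) log₂(P(x) / (1/2))
           = Σ P(x) log₂(P(x)) + log₂(2)
           = log₂(2) - H(P)

H(P) = -Σ P(x) log₂(P(x)):
  -P(1)·log₂(P(1)) = -(0.4722)·log₂(0.4722) = 0.51117
  -P(2)·log₂(P(2)) = -(0.5278)·log₂(0.5278) = 0.48660
H(P) = 0.51117 + 0.48660 = 0.99777 bits

log₂(2) = 1.00000 bits

D_KL(P||U) = 1.00000 - 0.99777 = 0.00223 ≈ 0.0022 bits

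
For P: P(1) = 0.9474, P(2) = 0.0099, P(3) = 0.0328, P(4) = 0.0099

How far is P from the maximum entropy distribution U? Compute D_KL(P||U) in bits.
1.6326 bits

U(i) = 1/4 for all i

D_KL(P||U) = Σ P(x) log₂(P(x) / (1/4))
           = Σ P(x) log₂(P(x)) + log₂(4)
           = log₂(4) - H(P)

H(P) = -Σ P(x) log₂(P(x)):
  -P(1)·log₂(P(1)) = -(0.9474)·log₂(0.9474) = 0.07385
  -P(2)·log₂(P(2)) = -(0.0099)·log₂(0.0099) = 0.06592
  -P(3)·log₂(P(3)) = -(0.0328)·log₂(0.0328) = 0.16171
  -P(4)·log₂(P(4)) = -(0.0099)·log₂(0.0099) = 0.06592
H(P) = 0.07385 + 0.06592 + 0.16171 + 0.06592 = 0.36740 bits

log₂(4) = 2.00000 bits

D_KL(P||U) = 2.00000 - 0.36740 = 1.63260 ≈ 1.6326 bits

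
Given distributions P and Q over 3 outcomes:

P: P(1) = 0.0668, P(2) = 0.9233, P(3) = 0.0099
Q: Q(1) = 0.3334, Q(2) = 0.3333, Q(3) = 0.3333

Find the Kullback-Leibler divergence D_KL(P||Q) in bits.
1.1521 bits

D_KL(P||Q) = Σ P(x) log₂(P(x)/Q(x))

Computing term by term:
  P(1)·log₂(P(1)/Q(1)) = 0.0668·log₂(0.0668/0.3334) = -0.15493
  P(2)·log₂(P(2)/Q(2)) = 0.9233·log₂(0.9233/0.3333) = 1.35723
  P(3)·log₂(P(3)/Q(3)) = 0.0099·log₂(0.0099/0.3333) = -0.05023

D_KL(P||Q) = -0.15493 + 1.35723 - 0.05023 = 1.15207 ≈ 1.1521 bits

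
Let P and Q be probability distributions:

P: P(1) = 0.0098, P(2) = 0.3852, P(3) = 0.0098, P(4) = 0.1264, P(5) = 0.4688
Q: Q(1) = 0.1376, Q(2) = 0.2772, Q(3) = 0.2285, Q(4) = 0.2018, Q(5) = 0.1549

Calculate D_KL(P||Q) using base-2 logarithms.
0.7646 bits

D_KL(P||Q) = Σ P(x) log₂(P(x)/Q(x))

Computing term by term:
  P(1)·log₂(P(1)/Q(1)) = 0.0098·log₂(0.0098/0.1376) = -0.03735
  P(2)·log₂(P(2)/Q(2)) = 0.3852·log₂(0.3852/0.2772) = 0.18285
  P(3)·log₂(P(3)/Q(3)) = 0.0098·log₂(0.0098/0.2285) = -0.04452
  P(4)·log₂(P(4)/Q(4)) = 0.1264·log₂(0.1264/0.2018) = -0.08531
  P(5)·log₂(P(5)/Q(5)) = 0.4688·log₂(0.4688/0.1549) = 0.74897

D_KL(P||Q) = -0.03735 + 0.18285 - 0.04452 - 0.08531 + 0.74897 = 0.76464 ≈ 0.7646 bits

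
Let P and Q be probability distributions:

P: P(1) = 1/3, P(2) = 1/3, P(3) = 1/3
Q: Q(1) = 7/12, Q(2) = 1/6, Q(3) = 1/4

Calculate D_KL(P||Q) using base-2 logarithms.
0.2026 bits

D_KL(P||Q) = Σ P(x) log₂(P(x)/Q(x))

Computing term by term:
  P(1)·log₂(P(1)/Q(1)) = (1/3)·log₂((1/3)/(7/12)) = -0.26912
  P(2)·log₂(P(2)/Q(2)) = (1/3)·log₂((1/3)/(1/6)) = 0.33333
  P(3)·log₂(P(3)/Q(3)) = (1/3)·log₂((1/3)/(1/4)) = 0.13835

D_KL(P||Q) = -0.26912 + 0.33333 + 0.13835 = 0.20256 ≈ 0.2026 bits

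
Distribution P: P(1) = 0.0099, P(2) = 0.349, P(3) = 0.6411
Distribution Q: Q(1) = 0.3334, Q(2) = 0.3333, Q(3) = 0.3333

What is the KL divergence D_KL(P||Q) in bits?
0.5780 bits

D_KL(P||Q) = Σ P(x) log₂(P(x)/Q(x))

Computing term by term:
  P(1)·log₂(P(1)/Q(1)) = 0.0099·log₂(0.0099/0.3334) = -0.05023
  P(2)·log₂(P(2)/Q(2)) = 0.349·log₂(0.349/0.3333) = 0.02318
  P(3)·log₂(P(3)/Q(3)) = 0.6411·log₂(0.6411/0.3333) = 0.60502

D_KL(P||Q) = -0.05023 + 0.02318 + 0.60502 = 0.57797 ≈ 0.5780 bits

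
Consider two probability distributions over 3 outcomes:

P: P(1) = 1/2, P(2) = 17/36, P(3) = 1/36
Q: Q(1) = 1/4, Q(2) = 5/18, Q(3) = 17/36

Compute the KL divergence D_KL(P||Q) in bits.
0.7480 bits

D_KL(P||Q) = Σ P(x) log₂(P(x)/Q(x))

Computing term by term:
  P(1)·log₂(P(1)/Q(1)) = (1/2)·log₂((1/2)/(1/4)) = 0.50000
  P(2)·log₂(P(2)/Q(2)) = (17/36)·log₂((17/36)/(5/18)) = 0.36150
  P(3)·log₂(P(3)/Q(3)) = (1/36)·log₂((1/36)/(17/36)) = -0.11354

D_KL(P||Q) = 0.50000 + 0.36150 - 0.11354 = 0.74796 ≈ 0.7480 bits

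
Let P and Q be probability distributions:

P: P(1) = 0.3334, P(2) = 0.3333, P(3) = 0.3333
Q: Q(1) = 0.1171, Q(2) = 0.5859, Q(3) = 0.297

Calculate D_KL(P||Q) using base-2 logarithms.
0.2875 bits

D_KL(P||Q) = Σ P(x) log₂(P(x)/Q(x))

Computing term by term:
  P(1)·log₂(P(1)/Q(1)) = 0.3334·log₂(0.3334/0.1171) = 0.50327
  P(2)·log₂(P(2)/Q(2)) = 0.3333·log₂(0.3333/0.5859) = -0.27125
  P(3)·log₂(P(3)/Q(3)) = 0.3333·log₂(0.3333/0.297) = 0.05545

D_KL(P||Q) = 0.50327 - 0.27125 + 0.05545 = 0.28747 ≈ 0.2875 bits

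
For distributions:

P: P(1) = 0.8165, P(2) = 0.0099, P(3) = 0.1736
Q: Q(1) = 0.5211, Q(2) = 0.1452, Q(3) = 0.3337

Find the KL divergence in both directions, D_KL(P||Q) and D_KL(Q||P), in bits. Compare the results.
D_KL(P||Q) = 0.3270 bits, D_KL(Q||P) = 0.5396 bits. D_KL(Q||P) is larger than D_KL(P||Q) by 0.2126 bits; the two directions differ.

D_KL(P||Q) = Σ P(x) log₂(P(x)/Q(x))

Computing term by term:
  P(1)·log₂(P(1)/Q(1)) = 0.8165·log₂(0.8165/0.5211) = 0.52900
  P(2)·log₂(P(2)/Q(2)) = 0.0099·log₂(0.0099/0.1452) = -0.03836
  P(3)·log₂(P(3)/Q(3)) = 0.1736·log₂(0.1736/0.3337) = -0.16367

D_KL(P||Q) = 0.52900 - 0.03836 - 0.16367 = 0.32697 ≈ 0.3270 bits

D_KL(Q||P) = Σ Q(x) log₂(Q(x)/P(x))

Computing term by term:
  Q(1)·log₂(Q(1)/P(1)) = 0.5211·log₂(0.5211/0.8165) = -0.33762
  Q(2)·log₂(Q(2)/P(2)) = 0.1452·log₂(0.1452/0.0099) = 0.56257
  Q(3)·log₂(Q(3)/P(3)) = 0.3337·log₂(0.3337/0.1736) = 0.31461

D_KL(Q||P) = -0.33762 + 0.56257 + 0.31461 = 0.53956 ≈ 0.5396 bits

These are NOT equal (difference: 0.2126 bits). KL divergence is asymmetric: D_KL(P||Q) ≠ D_KL(Q||P) in general.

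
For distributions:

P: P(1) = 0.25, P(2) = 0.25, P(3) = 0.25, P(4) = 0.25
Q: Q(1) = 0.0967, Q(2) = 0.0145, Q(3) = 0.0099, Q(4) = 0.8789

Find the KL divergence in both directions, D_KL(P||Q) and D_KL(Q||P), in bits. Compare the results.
D_KL(P||Q) = 2.0807 bits, D_KL(Q||P) = 1.3559 bits. D_KL(P||Q) is larger than D_KL(Q||P) by 0.7248 bits; the two directions differ.

D_KL(P||Q) = Σ P(x) log₂(P(x)/Q(x))

Computing term by term:
  P(1)·log₂(P(1)/Q(1)) = 0.25·log₂(0.25/0.0967) = 0.34259
  P(2)·log₂(P(2)/Q(2)) = 0.25·log₂(0.25/0.0145) = 1.02695
  P(3)·log₂(P(3)/Q(3)) = 0.25·log₂(0.25/0.0099) = 1.16459
  P(4)·log₂(P(4)/Q(4)) = 0.25·log₂(0.25/0.8789) = -0.45344

D_KL(P||Q) = 0.34259 + 1.02695 + 1.16459 - 0.45344 = 2.08069 ≈ 2.0807 bits

D_KL(Q||P) = Σ Q(x) log₂(Q(x)/P(x))

Computing term by term:
  Q(1)·log₂(Q(1)/P(1)) = 0.0967·log₂(0.0967/0.25) = -0.13251
  Q(2)·log₂(Q(2)/P(2)) = 0.0145·log₂(0.0145/0.25) = -0.05956
  Q(3)·log₂(Q(3)/P(3)) = 0.0099·log₂(0.0099/0.25) = -0.04612
  Q(4)·log₂(Q(4)/P(4)) = 0.8789·log₂(0.8789/0.25) = 1.59412

D_KL(Q||P) = -0.13251 - 0.05956 - 0.04612 + 1.59412 = 1.35593 ≈ 1.3559 bits

These are NOT equal (difference: 0.7248 bits). KL divergence is asymmetric: D_KL(P||Q) ≠ D_KL(Q||P) in general.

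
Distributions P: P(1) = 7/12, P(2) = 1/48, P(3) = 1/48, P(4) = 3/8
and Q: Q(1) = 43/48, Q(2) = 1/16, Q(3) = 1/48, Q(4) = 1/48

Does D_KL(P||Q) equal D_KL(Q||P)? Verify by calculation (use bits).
D_KL(P||Q) = 1.1697 bits, D_KL(Q||P) = 0.5666 bits. No — D_KL(P||Q) ≠ D_KL(Q||P) for this pair.

D_KL(P||Q) = Σ P(x) log₂(P(x)/Q(x))

Computing term by term:
  P(1)·log₂(P(1)/Q(1)) = (7/12)·log₂((7/12)/(43/48)) = -0.36103
  P(2)·log₂(P(2)/Q(2)) = (1/48)·log₂((1/48)/(1/16)) = -0.03302
  P(3)·log₂(P(3)/Q(3)) = (1/48)·log₂((1/48)/(1/48)) = 0.00000
  P(4)·log₂(P(4)/Q(4)) = (3/8)·log₂((3/8)/(1/48)) = 1.56372

D_KL(P||Q) = -0.36103 - 0.03302 + 0.00000 + 1.56372 = 1.16967 ≈ 1.1697 bits

D_KL(Q||P) = Σ Q(x) log₂(Q(x)/P(x))

Computing term by term:
  Q(1)·log₂(Q(1)/P(1)) = (43/48)·log₂((43/48)/(7/12)) = 0.55444
  Q(2)·log₂(Q(2)/P(2)) = (1/16)·log₂((1/16)/(1/48)) = 0.09906
  Q(3)·log₂(Q(3)/P(3)) = (1/48)·log₂((1/48)/(1/48)) = 0.00000
  Q(4)·log₂(Q(4)/P(4)) = (1/48)·log₂((1/48)/(3/8)) = -0.08687

D_KL(Q||P) = 0.55444 + 0.09906 + 0.00000 - 0.08687 = 0.56663 ≈ 0.5666 bits

These are NOT equal (difference: 0.6031 bits). KL divergence is asymmetric: D_KL(P||Q) ≠ D_KL(Q||P) in general.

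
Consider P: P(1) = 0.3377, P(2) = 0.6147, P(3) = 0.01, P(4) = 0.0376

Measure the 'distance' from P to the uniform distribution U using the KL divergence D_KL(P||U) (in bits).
0.7951 bits

U(i) = 1/4 for all i

D_KL(P||U) = Σ P(x) log₂(P(x) / (1/4))
           = Σ P(x) log₂(P(x)) + log₂(4)
           = log₂(4) - H(P)

H(P) = -Σ P(x) log₂(P(x)):
  -P(1)·log₂(P(1)) = -(0.3377)·log₂(0.3377) = 0.52890
  -P(2)·log₂(P(2)) = -(0.6147)·log₂(0.6147) = 0.43155
  -P(3)·log₂(P(3)) = -(0.01)·log₂(0.01) = 0.06644
  -P(4)·log₂(P(4)) = -(0.0376)·log₂(0.0376) = 0.17797
H(P) = 0.52890 + 0.43155 + 0.06644 + 0.17797 = 1.20486 bits

log₂(4) = 2.00000 bits

D_KL(P||U) = 2.00000 - 1.20486 = 0.79514 ≈ 0.7951 bits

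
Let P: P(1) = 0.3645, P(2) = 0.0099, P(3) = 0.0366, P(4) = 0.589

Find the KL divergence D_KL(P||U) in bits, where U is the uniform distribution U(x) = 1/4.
0.7789 bits

U(i) = 1/4 for all i

D_KL(P||U) = Σ P(x) log₂(P(x) / (1/4))
           = Σ P(x) log₂(P(x)) + log₂(4)
           = log₂(4) - H(P)

H(P) = -Σ P(x) log₂(P(x)):
  -P(1)·log₂(P(1)) = -(0.3645)·log₂(0.3645) = 0.53072
  -P(2)·log₂(P(2)) = -(0.0099)·log₂(0.0099) = 0.06592
  -P(3)·log₂(P(3)) = -(0.0366)·log₂(0.0366) = 0.17466
  -P(4)·log₂(P(4)) = -(0.589)·log₂(0.589) = 0.44980
H(P) = 0.53072 + 0.06592 + 0.17466 + 0.44980 = 1.22110 bits

log₂(4) = 2.00000 bits

D_KL(P||U) = 2.00000 - 1.22110 = 0.77890 ≈ 0.7789 bits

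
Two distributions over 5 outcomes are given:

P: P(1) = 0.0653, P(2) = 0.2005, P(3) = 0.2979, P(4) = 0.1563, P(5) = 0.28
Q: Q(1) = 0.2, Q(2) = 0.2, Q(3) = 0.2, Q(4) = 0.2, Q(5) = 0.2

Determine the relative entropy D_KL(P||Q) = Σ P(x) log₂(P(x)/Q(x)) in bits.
0.1468 bits

D_KL(P||Q) = Σ P(x) log₂(P(x)/Q(x))

Computing term by term:
  P(1)·log₂(P(1)/Q(1)) = 0.0653·log₂(0.0653/0.2) = -0.10545
  P(2)·log₂(P(2)/Q(2)) = 0.2005·log₂(0.2005/0.2) = 0.00072
  P(3)·log₂(P(3)/Q(3)) = 0.2979·log₂(0.2979/0.2) = 0.17124
  P(4)·log₂(P(4)/Q(4)) = 0.1563·log₂(0.1563/0.2) = -0.05559
  P(5)·log₂(P(5)/Q(5)) = 0.28·log₂(0.28/0.2) = 0.13592

D_KL(P||Q) = -0.10545 + 0.00072 + 0.17124 - 0.05559 + 0.13592 = 0.14684 ≈ 0.1468 bits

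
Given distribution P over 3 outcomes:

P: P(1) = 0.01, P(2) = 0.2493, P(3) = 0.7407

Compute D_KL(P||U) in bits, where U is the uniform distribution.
0.6982 bits

U(i) = 1/3 for all i

D_KL(P||U) = Σ P(x) log₂(P(x) / (1/3))
           = Σ P(x) log₂(P(x)) + log₂(3)
           = log₂(3) - H(P)

H(P) = -Σ P(x) log₂(P(x)):
  -P(1)·log₂(P(1)) = -(0.01)·log₂(0.01) = 0.06644
  -P(2)·log₂(P(2)) = -(0.2493)·log₂(0.2493) = 0.49961
  -P(3)·log₂(P(3)) = -(0.7407)·log₂(0.7407) = 0.32075
H(P) = 0.06644 + 0.49961 + 0.32075 = 0.88680 bits

log₂(3) = 1.58496 bits

D_KL(P||U) = 1.58496 - 0.88680 = 0.69816 ≈ 0.6982 bits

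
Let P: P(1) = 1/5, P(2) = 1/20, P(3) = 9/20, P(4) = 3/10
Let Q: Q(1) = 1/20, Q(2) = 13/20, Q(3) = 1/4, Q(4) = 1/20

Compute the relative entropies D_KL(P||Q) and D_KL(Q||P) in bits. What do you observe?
D_KL(P||Q) = 1.3721 bits, D_KL(Q||P) = 1.9640 bits. The two directions give different values (D_KL(Q||P) exceeds D_KL(P||Q) by 0.5919 bits): KL divergence is asymmetric.

D_KL(P||Q) = Σ P(x) log₂(P(x)/Q(x))

Computing term by term:
  P(1)·log₂(P(1)/Q(1)) = (1/5)·log₂((1/5)/(1/20)) = 0.40000
  P(2)·log₂(P(2)/Q(2)) = (1/20)·log₂((1/20)/(13/20)) = -0.18502
  P(3)·log₂(P(3)/Q(3)) = (9/20)·log₂((9/20)/(1/4)) = 0.38160
  P(4)·log₂(P(4)/Q(4)) = (3/10)·log₂((3/10)/(1/20)) = 0.77549

D_KL(P||Q) = 0.40000 - 0.18502 + 0.38160 + 0.77549 = 1.37207 ≈ 1.3721 bits

D_KL(Q||P) = Σ Q(x) log₂(Q(x)/P(x))

Computing term by term:
  Q(1)·log₂(Q(1)/P(1)) = (1/20)·log₂((1/20)/(1/5)) = -0.10000
  Q(2)·log₂(Q(2)/P(2)) = (13/20)·log₂((13/20)/(1/20)) = 2.40529
  Q(3)·log₂(Q(3)/P(3)) = (1/4)·log₂((1/4)/(9/20)) = -0.21200
  Q(4)·log₂(Q(4)/P(4)) = (1/20)·log₂((1/20)/(3/10)) = -0.12925

D_KL(Q||P) = -0.10000 + 2.40529 - 0.21200 - 0.12925 = 1.96404 ≈ 1.9640 bits

These are NOT equal (difference: 0.5919 bits). KL divergence is asymmetric: D_KL(P||Q) ≠ D_KL(Q||P) in general.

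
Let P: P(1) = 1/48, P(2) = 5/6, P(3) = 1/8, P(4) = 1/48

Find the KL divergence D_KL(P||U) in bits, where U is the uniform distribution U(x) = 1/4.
1.1731 bits

U(i) = 1/4 for all i

D_KL(P||U) = Σ P(x) log₂(P(x) / (1/4))
           = Σ P(x) log₂(P(x)) + log₂(4)
           = log₂(4) - H(P)

H(P) = -Σ P(x) log₂(P(x)):
  -P(1)·log₂(P(1)) = -(1/48)·log₂(1/48) = 0.11635
  -P(2)·log₂(P(2)) = -(5/6)·log₂(5/6) = 0.21920
  -P(3)·log₂(P(3)) = -(1/8)·log₂(1/8) = 0.37500
  -P(4)·log₂(P(4)) = -(1/48)·log₂(1/48) = 0.11635
H(P) = 0.11635 + 0.21920 + 0.37500 + 0.11635 = 0.82690 bits

log₂(4) = 2.00000 bits

D_KL(P||U) = 2.00000 - 0.82690 = 1.17310 ≈ 1.1731 bits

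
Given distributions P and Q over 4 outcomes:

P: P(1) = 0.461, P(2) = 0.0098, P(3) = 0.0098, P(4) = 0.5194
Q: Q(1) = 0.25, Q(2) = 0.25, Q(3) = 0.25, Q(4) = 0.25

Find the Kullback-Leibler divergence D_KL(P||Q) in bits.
0.8633 bits

D_KL(P||Q) = Σ P(x) log₂(P(x)/Q(x))

Computing term by term:
  P(1)·log₂(P(1)/Q(1)) = 0.461·log₂(0.461/0.25) = 0.40699
  P(2)·log₂(P(2)/Q(2)) = 0.0098·log₂(0.0098/0.25) = -0.04580
  P(3)·log₂(P(3)/Q(3)) = 0.0098·log₂(0.0098/0.25) = -0.04580
  P(4)·log₂(P(4)/Q(4)) = 0.5194·log₂(0.5194/0.25) = 0.54792

D_KL(P||Q) = 0.40699 - 0.04580 - 0.04580 + 0.54792 = 0.86331 ≈ 0.8633 bits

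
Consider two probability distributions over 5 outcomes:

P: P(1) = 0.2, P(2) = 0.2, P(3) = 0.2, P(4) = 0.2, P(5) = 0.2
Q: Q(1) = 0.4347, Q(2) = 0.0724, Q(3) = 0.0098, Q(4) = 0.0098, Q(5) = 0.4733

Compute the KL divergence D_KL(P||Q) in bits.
1.5611 bits

D_KL(P||Q) = Σ P(x) log₂(P(x)/Q(x))

Computing term by term:
  P(1)·log₂(P(1)/Q(1)) = 0.2·log₂(0.2/0.4347) = -0.22400
  P(2)·log₂(P(2)/Q(2)) = 0.2·log₂(0.2/0.0724) = 0.29319
  P(3)·log₂(P(3)/Q(3)) = 0.2·log₂(0.2/0.0098) = 0.87021
  P(4)·log₂(P(4)/Q(4)) = 0.2·log₂(0.2/0.0098) = 0.87021
  P(5)·log₂(P(5)/Q(5)) = 0.2·log₂(0.2/0.4733) = -0.24855

D_KL(P||Q) = -0.22400 + 0.29319 + 0.87021 + 0.87021 - 0.24855 = 1.56106 ≈ 1.5611 bits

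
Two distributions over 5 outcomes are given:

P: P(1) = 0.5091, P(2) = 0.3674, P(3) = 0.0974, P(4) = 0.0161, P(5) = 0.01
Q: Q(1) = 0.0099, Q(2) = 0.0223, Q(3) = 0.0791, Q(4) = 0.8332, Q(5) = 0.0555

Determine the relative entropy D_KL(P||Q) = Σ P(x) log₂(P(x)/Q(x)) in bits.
4.2919 bits

D_KL(P||Q) = Σ P(x) log₂(P(x)/Q(x))

Computing term by term:
  P(1)·log₂(P(1)/Q(1)) = 0.5091·log₂(0.5091/0.0099) = 2.89392
  P(2)·log₂(P(2)/Q(2)) = 0.3674·log₂(0.3674/0.0223) = 1.48512
  P(3)·log₂(P(3)/Q(3)) = 0.0974·log₂(0.0974/0.0791) = 0.02924
  P(4)·log₂(P(4)/Q(4)) = 0.0161·log₂(0.0161/0.8332) = -0.09167
  P(5)·log₂(P(5)/Q(5)) = 0.01·log₂(0.01/0.0555) = -0.02472

D_KL(P||Q) = 2.89392 + 1.48512 + 0.02924 - 0.09167 - 0.02472 = 4.29189 ≈ 4.2919 bits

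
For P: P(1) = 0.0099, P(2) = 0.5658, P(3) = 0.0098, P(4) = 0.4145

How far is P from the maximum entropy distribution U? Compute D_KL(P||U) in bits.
0.8772 bits

U(i) = 1/4 for all i

D_KL(P||U) = Σ P(x) log₂(P(x) / (1/4))
           = Σ P(x) log₂(P(x)) + log₂(4)
           = log₂(4) - H(P)

H(P) = -Σ P(x) log₂(P(x)):
  -P(1)·log₂(P(1)) = -(0.0099)·log₂(0.0099) = 0.06592
  -P(2)·log₂(P(2)) = -(0.5658)·log₂(0.5658) = 0.46488
  -P(3)·log₂(P(3)) = -(0.0098)·log₂(0.0098) = 0.06540
  -P(4)·log₂(P(4)) = -(0.4145)·log₂(0.4145) = 0.52665
H(P) = 0.06592 + 0.46488 + 0.06540 + 0.52665 = 1.12285 bits

log₂(4) = 2.00000 bits

D_KL(P||U) = 2.00000 - 1.12285 = 0.87715 ≈ 0.8772 bits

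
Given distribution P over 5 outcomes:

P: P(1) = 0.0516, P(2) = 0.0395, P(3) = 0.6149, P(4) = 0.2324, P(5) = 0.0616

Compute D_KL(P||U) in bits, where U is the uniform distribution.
0.7487 bits

U(i) = 1/5 for all i

D_KL(P||U) = Σ P(x) log₂(P(x) / (1/5))
           = Σ P(x) log₂(P(x)) + log₂(5)
           = log₂(5) - H(P)

H(P) = -Σ P(x) log₂(P(x)):
  -P(1)·log₂(P(1)) = -(0.0516)·log₂(0.0516) = 0.22067
  -P(2)·log₂(P(2)) = -(0.0395)·log₂(0.0395) = 0.18415
  -P(3)·log₂(P(3)) = -(0.6149)·log₂(0.6149) = 0.43140
  -P(4)·log₂(P(4)) = -(0.2324)·log₂(0.2324) = 0.48928
  -P(5)·log₂(P(5)) = -(0.0616)·log₂(0.0616) = 0.24769
H(P) = 0.22067 + 0.18415 + 0.43140 + 0.48928 + 0.24769 = 1.57319 bits

log₂(5) = 2.32193 bits

D_KL(P||U) = 2.32193 - 1.57319 = 0.74874 ≈ 0.7487 bits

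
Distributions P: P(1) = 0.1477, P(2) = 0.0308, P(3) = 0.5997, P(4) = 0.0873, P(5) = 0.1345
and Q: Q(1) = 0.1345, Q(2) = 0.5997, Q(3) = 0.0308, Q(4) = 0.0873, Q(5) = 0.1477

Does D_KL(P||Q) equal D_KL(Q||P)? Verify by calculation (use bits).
D_KL(P||Q) = 2.4385 bits, D_KL(Q||P) = 2.4385 bits. Yes — for this pair D_KL(P||Q) = D_KL(Q||P).

D_KL(P||Q) = Σ P(x) log₂(P(x)/Q(x))

Computing term by term:
  P(1)·log₂(P(1)/Q(1)) = 0.1477·log₂(0.1477/0.1345) = 0.01995
  P(2)·log₂(P(2)/Q(2)) = 0.0308·log₂(0.0308/0.5997) = -0.13192
  P(3)·log₂(P(3)/Q(3)) = 0.5997·log₂(0.5997/0.0308) = 2.56866
  P(4)·log₂(P(4)/Q(4)) = 0.0873·log₂(0.0873/0.0873) = 0.00000
  P(5)·log₂(P(5)/Q(5)) = 0.1345·log₂(0.1345/0.1477) = -0.01817

D_KL(P||Q) = 0.01995 - 0.13192 + 2.56866 + 0.00000 - 0.01817 = 2.43852 ≈ 2.4385 bits

D_KL(Q||P) = Σ Q(x) log₂(Q(x)/P(x))

Computing term by term:
  Q(1)·log₂(Q(1)/P(1)) = 0.1345·log₂(0.1345/0.1477) = -0.01817
  Q(2)·log₂(Q(2)/P(2)) = 0.5997·log₂(0.5997/0.0308) = 2.56866
  Q(3)·log₂(Q(3)/P(3)) = 0.0308·log₂(0.0308/0.5997) = -0.13192
  Q(4)·log₂(Q(4)/P(4)) = 0.0873·log₂(0.0873/0.0873) = 0.00000
  Q(5)·log₂(Q(5)/P(5)) = 0.1477·log₂(0.1477/0.1345) = 0.01995

D_KL(Q||P) = -0.01817 + 2.56866 - 0.13192 + 0.00000 + 0.01995 = 2.43852 ≈ 2.4385 bits

These ARE equal here. Q is P with outcomes relabeled (Q(1) = P(5), Q(2) = P(3), Q(3) = P(2), Q(5) = P(1)) by a relabeling that is its own inverse, so the two sums contain exactly the same terms in a different order. This is a special case — KL divergence is not symmetric in general: D_KL(P||Q) ≠ D_KL(Q||P) for most P, Q.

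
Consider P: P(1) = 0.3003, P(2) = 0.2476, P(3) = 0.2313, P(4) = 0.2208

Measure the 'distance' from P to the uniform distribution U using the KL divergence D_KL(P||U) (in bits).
0.0105 bits

U(i) = 1/4 for all i

D_KL(P||U) = Σ P(x) log₂(P(x) / (1/4))
           = Σ P(x) log₂(P(x)) + log₂(4)
           = log₂(4) - H(P)

H(P) = -Σ P(x) log₂(P(x)):
  -P(1)·log₂(P(1)) = -(0.3003)·log₂(0.3003) = 0.52118
  -P(2)·log₂(P(2)) = -(0.2476)·log₂(0.2476) = 0.49865
  -P(3)·log₂(P(3)) = -(0.2313)·log₂(0.2313) = 0.48854
  -P(4)·log₂(P(4)) = -(0.2208)·log₂(0.2208) = 0.48116
H(P) = 0.52118 + 0.49865 + 0.48854 + 0.48116 = 1.98953 bits

log₂(4) = 2.00000 bits

D_KL(P||U) = 2.00000 - 1.98953 = 0.01047 ≈ 0.0105 bits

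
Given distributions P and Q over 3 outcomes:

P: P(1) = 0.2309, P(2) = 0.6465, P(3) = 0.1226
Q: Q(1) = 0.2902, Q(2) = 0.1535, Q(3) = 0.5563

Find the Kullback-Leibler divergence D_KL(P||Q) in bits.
0.9975 bits

D_KL(P||Q) = Σ P(x) log₂(P(x)/Q(x))

Computing term by term:
  P(1)·log₂(P(1)/Q(1)) = 0.2309·log₂(0.2309/0.2902) = -0.07615
  P(2)·log₂(P(2)/Q(2)) = 0.6465·log₂(0.6465/0.1535) = 1.34111
  P(3)·log₂(P(3)/Q(3)) = 0.1226·log₂(0.1226/0.5563) = -0.26750

D_KL(P||Q) = -0.07615 + 1.34111 - 0.26750 = 0.99746 ≈ 0.9975 bits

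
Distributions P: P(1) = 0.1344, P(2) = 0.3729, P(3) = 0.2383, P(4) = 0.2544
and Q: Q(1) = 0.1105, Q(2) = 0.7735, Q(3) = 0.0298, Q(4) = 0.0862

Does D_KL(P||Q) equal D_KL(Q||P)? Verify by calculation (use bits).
D_KL(P||Q) = 0.7574 bits, D_KL(Q||P) = 0.5590 bits. No — D_KL(P||Q) ≠ D_KL(Q||P) for this pair.

D_KL(P||Q) = Σ P(x) log₂(P(x)/Q(x))

Computing term by term:
  P(1)·log₂(P(1)/Q(1)) = 0.1344·log₂(0.1344/0.1105) = 0.03797
  P(2)·log₂(P(2)/Q(2)) = 0.3729·log₂(0.3729/0.7735) = -0.39252
  P(3)·log₂(P(3)/Q(3)) = 0.2383·log₂(0.2383/0.0298) = 0.71476
  P(4)·log₂(P(4)/Q(4)) = 0.2544·log₂(0.2544/0.0862) = 0.39720

D_KL(P||Q) = 0.03797 - 0.39252 + 0.71476 + 0.39720 = 0.75741 ≈ 0.7574 bits

D_KL(Q||P) = Σ Q(x) log₂(Q(x)/P(x))

Computing term by term:
  Q(1)·log₂(Q(1)/P(1)) = 0.1105·log₂(0.1105/0.1344) = -0.03121
  Q(2)·log₂(Q(2)/P(2)) = 0.7735·log₂(0.7735/0.3729) = 0.81420
  Q(3)·log₂(Q(3)/P(3)) = 0.0298·log₂(0.0298/0.2383) = -0.08938
  Q(4)·log₂(Q(4)/P(4)) = 0.0862·log₂(0.0862/0.2544) = -0.13459

D_KL(Q||P) = -0.03121 + 0.81420 - 0.08938 - 0.13459 = 0.55902 ≈ 0.5590 bits

These are NOT equal (difference: 0.1984 bits). KL divergence is asymmetric: D_KL(P||Q) ≠ D_KL(Q||P) in general.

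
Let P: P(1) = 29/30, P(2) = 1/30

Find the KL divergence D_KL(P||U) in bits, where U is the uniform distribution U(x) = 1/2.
0.7892 bits

U(i) = 1/2 for all i

D_KL(P||U) = Σ P(x) log₂(P(x) / (1/2))
           = Σ P(x) log₂(P(x)) + log₂(2)
           = log₂(2) - H(P)

H(P) = -Σ P(x) log₂(P(x)):
  -P(1)·log₂(P(1)) = -(29/30)·log₂(29/30) = 0.04728
  -P(2)·log₂(P(2)) = -(1/30)·log₂(1/30) = 0.16356
H(P) = 0.04728 + 0.16356 = 0.21084 bits

log₂(2) = 1.00000 bits

D_KL(P||U) = 1.00000 - 0.21084 = 0.78916 ≈ 0.7892 bits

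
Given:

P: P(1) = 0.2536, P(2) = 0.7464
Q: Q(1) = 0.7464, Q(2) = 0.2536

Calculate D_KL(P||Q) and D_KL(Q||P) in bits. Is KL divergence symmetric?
D_KL(P||Q) = 0.7675 bits, D_KL(Q||P) = 0.7675 bits. The two values coincide for this particular pair, but no — KL divergence is not symmetric in general.

D_KL(P||Q) = Σ P(x) log₂(P(x)/Q(x))

Computing term by term:
  P(1)·log₂(P(1)/Q(1)) = 0.2536·log₂(0.2536/0.7464) = -0.39496
  P(2)·log₂(P(2)/Q(2)) = 0.7464·log₂(0.7464/0.2536) = 1.16244

D_KL(P||Q) = -0.39496 + 1.16244 = 0.76748 ≈ 0.7675 bits

D_KL(Q||P) = Σ Q(x) log₂(Q(x)/P(x))

Computing term by term:
  Q(1)·log₂(Q(1)/P(1)) = 0.7464·log₂(0.7464/0.2536) = 1.16244
  Q(2)·log₂(Q(2)/P(2)) = 0.2536·log₂(0.2536/0.7464) = -0.39496

D_KL(Q||P) = 1.16244 - 0.39496 = 0.76748 ≈ 0.7675 bits

These ARE equal here. Q is P with outcomes relabeled (Q(1) = P(2), Q(2) = P(1)) by a relabeling that is its own inverse, so the two sums contain exactly the same terms in a different order. This is a special case — KL divergence is not symmetric in general: D_KL(P||Q) ≠ D_KL(Q||P) for most P, Q.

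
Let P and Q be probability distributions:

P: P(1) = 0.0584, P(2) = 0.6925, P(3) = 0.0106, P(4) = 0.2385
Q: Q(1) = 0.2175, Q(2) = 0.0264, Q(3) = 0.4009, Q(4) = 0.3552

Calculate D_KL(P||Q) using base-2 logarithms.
2.9605 bits

D_KL(P||Q) = Σ P(x) log₂(P(x)/Q(x))

Computing term by term:
  P(1)·log₂(P(1)/Q(1)) = 0.0584·log₂(0.0584/0.2175) = -0.11078
  P(2)·log₂(P(2)/Q(2)) = 0.6925·log₂(0.6925/0.0264) = 3.26389
  P(3)·log₂(P(3)/Q(3)) = 0.0106·log₂(0.0106/0.4009) = -0.05556
  P(4)·log₂(P(4)/Q(4)) = 0.2385·log₂(0.2385/0.3552) = -0.13705

D_KL(P||Q) = -0.11078 + 3.26389 - 0.05556 - 0.13705 = 2.96050 ≈ 2.9605 bits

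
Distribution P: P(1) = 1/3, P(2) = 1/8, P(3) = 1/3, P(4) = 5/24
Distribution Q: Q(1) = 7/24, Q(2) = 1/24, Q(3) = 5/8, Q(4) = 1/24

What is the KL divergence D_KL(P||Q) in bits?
0.4438 bits

D_KL(P||Q) = Σ P(x) log₂(P(x)/Q(x))

Computing term by term:
  P(1)·log₂(P(1)/Q(1)) = (1/3)·log₂((1/3)/(7/24)) = 0.06422
  P(2)·log₂(P(2)/Q(2)) = (1/8)·log₂((1/8)/(1/24)) = 0.19812
  P(3)·log₂(P(3)/Q(3)) = (1/3)·log₂((1/3)/(5/8)) = -0.30230
  P(4)·log₂(P(4)/Q(4)) = (5/24)·log₂((5/24)/(1/24)) = 0.48374

D_KL(P||Q) = 0.06422 + 0.19812 - 0.30230 + 0.48374 = 0.44378 ≈ 0.4438 bits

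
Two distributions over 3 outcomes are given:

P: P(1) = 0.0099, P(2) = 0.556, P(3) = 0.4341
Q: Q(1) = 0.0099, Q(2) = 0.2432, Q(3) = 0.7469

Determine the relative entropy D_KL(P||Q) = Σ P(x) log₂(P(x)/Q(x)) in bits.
0.3234 bits

D_KL(P||Q) = Σ P(x) log₂(P(x)/Q(x))

Computing term by term:
  P(1)·log₂(P(1)/Q(1)) = 0.0099·log₂(0.0099/0.0099) = 0.00000
  P(2)·log₂(P(2)/Q(2)) = 0.556·log₂(0.556/0.2432) = 0.66328
  P(3)·log₂(P(3)/Q(3)) = 0.4341·log₂(0.4341/0.7469) = -0.33985

D_KL(P||Q) = 0.00000 + 0.66328 - 0.33985 = 0.32343 ≈ 0.3234 bits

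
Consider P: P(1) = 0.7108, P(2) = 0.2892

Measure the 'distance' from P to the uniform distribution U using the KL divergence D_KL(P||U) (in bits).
0.1323 bits

U(i) = 1/2 for all i

D_KL(P||U) = Σ P(x) log₂(P(x) / (1/2))
           = Σ P(x) log₂(P(x)) + log₂(2)
           = log₂(2) - H(P)

H(P) = -Σ P(x) log₂(P(x)):
  -P(1)·log₂(P(1)) = -(0.7108)·log₂(0.7108) = 0.35006
  -P(2)·log₂(P(2)) = -(0.2892)·log₂(0.2892) = 0.51763
H(P) = 0.35006 + 0.51763 = 0.86769 bits

log₂(2) = 1.00000 bits

D_KL(P||U) = 1.00000 - 0.86769 = 0.13231 ≈ 0.1323 bits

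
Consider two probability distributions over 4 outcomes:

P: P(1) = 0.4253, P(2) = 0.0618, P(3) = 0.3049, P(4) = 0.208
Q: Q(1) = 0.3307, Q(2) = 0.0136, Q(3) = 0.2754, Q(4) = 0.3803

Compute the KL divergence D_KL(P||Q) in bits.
0.1530 bits

D_KL(P||Q) = Σ P(x) log₂(P(x)/Q(x))

Computing term by term:
  P(1)·log₂(P(1)/Q(1)) = 0.4253·log₂(0.4253/0.3307) = 0.15437
  P(2)·log₂(P(2)/Q(2)) = 0.0618·log₂(0.0618/0.0136) = 0.13497
  P(3)·log₂(P(3)/Q(3)) = 0.3049·log₂(0.3049/0.2754) = 0.04476
  P(4)·log₂(P(4)/Q(4)) = 0.208·log₂(0.208/0.3803) = -0.18108

D_KL(P||Q) = 0.15437 + 0.13497 + 0.04476 - 0.18108 = 0.15302 ≈ 0.1530 bits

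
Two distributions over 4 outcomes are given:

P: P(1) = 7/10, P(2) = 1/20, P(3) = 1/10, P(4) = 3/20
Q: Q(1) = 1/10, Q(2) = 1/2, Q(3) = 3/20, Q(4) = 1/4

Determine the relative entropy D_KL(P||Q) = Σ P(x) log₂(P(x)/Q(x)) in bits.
1.6300 bits

D_KL(P||Q) = Σ P(x) log₂(P(x)/Q(x))

Computing term by term:
  P(1)·log₂(P(1)/Q(1)) = (7/10)·log₂((7/10)/(1/10)) = 1.96515
  P(2)·log₂(P(2)/Q(2)) = (1/20)·log₂((1/20)/(1/2)) = -0.16610
  P(3)·log₂(P(3)/Q(3)) = (1/10)·log₂((1/10)/(3/20)) = -0.05850
  P(4)·log₂(P(4)/Q(4)) = (3/20)·log₂((3/20)/(1/4)) = -0.11054

D_KL(P||Q) = 1.96515 - 0.16610 - 0.05850 - 0.11054 = 1.63001 ≈ 1.6300 bits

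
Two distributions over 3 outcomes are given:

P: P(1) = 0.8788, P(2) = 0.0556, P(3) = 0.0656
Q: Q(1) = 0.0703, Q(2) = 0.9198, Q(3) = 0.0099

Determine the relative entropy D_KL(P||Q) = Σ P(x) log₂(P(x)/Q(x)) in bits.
3.1562 bits

D_KL(P||Q) = Σ P(x) log₂(P(x)/Q(x))

Computing term by term:
  P(1)·log₂(P(1)/Q(1)) = 0.8788·log₂(0.8788/0.0703) = 3.20229
  P(2)·log₂(P(2)/Q(2)) = 0.0556·log₂(0.0556/0.9198) = -0.22508
  P(3)·log₂(P(3)/Q(3)) = 0.0656·log₂(0.0656/0.0099) = 0.17897

D_KL(P||Q) = 3.20229 - 0.22508 + 0.17897 = 3.15618 ≈ 3.1562 bits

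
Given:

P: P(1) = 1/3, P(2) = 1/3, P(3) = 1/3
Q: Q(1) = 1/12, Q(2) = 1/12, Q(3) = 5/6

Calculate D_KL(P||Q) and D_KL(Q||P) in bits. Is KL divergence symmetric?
D_KL(P||Q) = 0.8927 bits, D_KL(Q||P) = 0.7683 bits. No, KL divergence is not symmetric.

D_KL(P||Q) = Σ P(x) log₂(P(x)/Q(x))

Computing term by term:
  P(1)·log₂(P(1)/Q(1)) = (1/3)·log₂((1/3)/(1/12)) = 0.66667
  P(2)·log₂(P(2)/Q(2)) = (1/3)·log₂((1/3)/(1/12)) = 0.66667
  P(3)·log₂(P(3)/Q(3)) = (1/3)·log₂((1/3)/(5/6)) = -0.44064

D_KL(P||Q) = 0.66667 + 0.66667 - 0.44064 = 0.89270 ≈ 0.8927 bits

D_KL(Q||P) = Σ Q(x) log₂(Q(x)/P(x))

Computing term by term:
  Q(1)·log₂(Q(1)/P(1)) = (1/12)·log₂((1/12)/(1/3)) = -0.16667
  Q(2)·log₂(Q(2)/P(2)) = (1/12)·log₂((1/12)/(1/3)) = -0.16667
  Q(3)·log₂(Q(3)/P(3)) = (5/6)·log₂((5/6)/(1/3)) = 1.10161

D_KL(Q||P) = -0.16667 - 0.16667 + 1.10161 = 0.76827 ≈ 0.7683 bits

These are NOT equal (difference: 0.1244 bits). KL divergence is asymmetric: D_KL(P||Q) ≠ D_KL(Q||P) in general.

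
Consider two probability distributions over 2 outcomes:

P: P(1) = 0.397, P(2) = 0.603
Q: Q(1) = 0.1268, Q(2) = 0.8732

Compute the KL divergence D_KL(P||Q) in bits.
0.3316 bits

D_KL(P||Q) = Σ P(x) log₂(P(x)/Q(x))

Computing term by term:
  P(1)·log₂(P(1)/Q(1)) = 0.397·log₂(0.397/0.1268) = 0.65369
  P(2)·log₂(P(2)/Q(2)) = 0.603·log₂(0.603/0.8732) = -0.32209

D_KL(P||Q) = 0.65369 - 0.32209 = 0.33160 ≈ 0.3316 bits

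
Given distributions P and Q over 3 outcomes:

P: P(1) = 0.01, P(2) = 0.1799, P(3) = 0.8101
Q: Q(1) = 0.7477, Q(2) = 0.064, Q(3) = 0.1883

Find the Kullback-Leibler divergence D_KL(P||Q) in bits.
1.9113 bits

D_KL(P||Q) = Σ P(x) log₂(P(x)/Q(x))

Computing term by term:
  P(1)·log₂(P(1)/Q(1)) = 0.01·log₂(0.01/0.7477) = -0.06224
  P(2)·log₂(P(2)/Q(2)) = 0.1799·log₂(0.1799/0.064) = 0.26824
  P(3)·log₂(P(3)/Q(3)) = 0.8101·log₂(0.8101/0.1883) = 1.70531

D_KL(P||Q) = -0.06224 + 0.26824 + 1.70531 = 1.91131 ≈ 1.9113 bits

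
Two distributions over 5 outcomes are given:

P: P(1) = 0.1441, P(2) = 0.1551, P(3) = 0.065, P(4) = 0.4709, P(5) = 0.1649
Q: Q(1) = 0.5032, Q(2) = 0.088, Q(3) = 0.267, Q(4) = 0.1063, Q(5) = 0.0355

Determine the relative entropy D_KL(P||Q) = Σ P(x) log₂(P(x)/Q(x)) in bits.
1.1109 bits

D_KL(P||Q) = Σ P(x) log₂(P(x)/Q(x))

Computing term by term:
  P(1)·log₂(P(1)/Q(1)) = 0.1441·log₂(0.1441/0.5032) = -0.25997
  P(2)·log₂(P(2)/Q(2)) = 0.1551·log₂(0.1551/0.088) = 0.12681
  P(3)·log₂(P(3)/Q(3)) = 0.065·log₂(0.065/0.267) = -0.13249
  P(4)·log₂(P(4)/Q(4)) = 0.4709·log₂(0.4709/0.1063) = 1.01115
  P(5)·log₂(P(5)/Q(5)) = 0.1649·log₂(0.1649/0.0355) = 0.36537

D_KL(P||Q) = -0.25997 + 0.12681 - 0.13249 + 1.01115 + 0.36537 = 1.11087 ≈ 1.1109 bits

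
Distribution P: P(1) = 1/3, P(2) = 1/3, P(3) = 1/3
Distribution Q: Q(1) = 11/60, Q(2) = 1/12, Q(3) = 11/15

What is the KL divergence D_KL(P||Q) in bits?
0.5750 bits

D_KL(P||Q) = Σ P(x) log₂(P(x)/Q(x))

Computing term by term:
  P(1)·log₂(P(1)/Q(1)) = (1/3)·log₂((1/3)/(11/60)) = 0.28750
  P(2)·log₂(P(2)/Q(2)) = (1/3)·log₂((1/3)/(1/12)) = 0.66667
  P(3)·log₂(P(3)/Q(3)) = (1/3)·log₂((1/3)/(11/15)) = -0.37917

D_KL(P||Q) = 0.28750 + 0.66667 - 0.37917 = 0.57500 ≈ 0.5750 bits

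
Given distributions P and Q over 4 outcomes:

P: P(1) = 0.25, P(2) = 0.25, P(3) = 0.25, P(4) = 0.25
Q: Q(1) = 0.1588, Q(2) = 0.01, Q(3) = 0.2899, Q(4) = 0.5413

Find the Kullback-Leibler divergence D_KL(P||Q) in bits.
0.9926 bits

D_KL(P||Q) = Σ P(x) log₂(P(x)/Q(x))

Computing term by term:
  P(1)·log₂(P(1)/Q(1)) = 0.25·log₂(0.25/0.1588) = 0.16368
  P(2)·log₂(P(2)/Q(2)) = 0.25·log₂(0.25/0.01) = 1.16096
  P(3)·log₂(P(3)/Q(3)) = 0.25·log₂(0.25/0.2899) = -0.05341
  P(4)·log₂(P(4)/Q(4)) = 0.25·log₂(0.25/0.5413) = -0.27863

D_KL(P||Q) = 0.16368 + 1.16096 - 0.05341 - 0.27863 = 0.99260 ≈ 0.9926 bits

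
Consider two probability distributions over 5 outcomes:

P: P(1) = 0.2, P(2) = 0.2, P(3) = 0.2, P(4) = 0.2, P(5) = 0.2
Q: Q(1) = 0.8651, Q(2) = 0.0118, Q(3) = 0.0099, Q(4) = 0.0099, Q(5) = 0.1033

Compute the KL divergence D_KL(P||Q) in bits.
2.3193 bits

D_KL(P||Q) = Σ P(x) log₂(P(x)/Q(x))

Computing term by term:
  P(1)·log₂(P(1)/Q(1)) = 0.2·log₂(0.2/0.8651) = -0.42257
  P(2)·log₂(P(2)/Q(2)) = 0.2·log₂(0.2/0.0118) = 0.81663
  P(3)·log₂(P(3)/Q(3)) = 0.2·log₂(0.2/0.0099) = 0.86729
  P(4)·log₂(P(4)/Q(4)) = 0.2·log₂(0.2/0.0099) = 0.86729
  P(5)·log₂(P(5)/Q(5)) = 0.2·log₂(0.2/0.1033) = 0.19063

D_KL(P||Q) = -0.42257 + 0.81663 + 0.86729 + 0.86729 + 0.19063 = 2.31927 ≈ 2.3193 bits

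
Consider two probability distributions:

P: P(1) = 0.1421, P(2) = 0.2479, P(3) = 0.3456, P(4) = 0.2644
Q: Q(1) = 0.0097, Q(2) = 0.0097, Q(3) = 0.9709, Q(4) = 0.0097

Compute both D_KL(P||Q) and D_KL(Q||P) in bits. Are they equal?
D_KL(P||Q) = 2.4552 bits, D_KL(Q||P) = 1.3177 bits. No, they are not equal.

D_KL(P||Q) = Σ P(x) log₂(P(x)/Q(x))

Computing term by term:
  P(1)·log₂(P(1)/Q(1)) = 0.1421·log₂(0.1421/0.0097) = 0.55032
  P(2)·log₂(P(2)/Q(2)) = 0.2479·log₂(0.2479/0.0097) = 1.15909
  P(3)·log₂(P(3)/Q(3)) = 0.3456·log₂(0.3456/0.9709) = -0.51502
  P(4)·log₂(P(4)/Q(4)) = 0.2644·log₂(0.2644/0.0097) = 1.26082

D_KL(P||Q) = 0.55032 + 1.15909 - 0.51502 + 1.26082 = 2.45521 ≈ 2.4552 bits

D_KL(Q||P) = Σ Q(x) log₂(Q(x)/P(x))

Computing term by term:
  Q(1)·log₂(Q(1)/P(1)) = 0.0097·log₂(0.0097/0.1421) = -0.03757
  Q(2)·log₂(Q(2)/P(2)) = 0.0097·log₂(0.0097/0.2479) = -0.04535
  Q(3)·log₂(Q(3)/P(3)) = 0.9709·log₂(0.9709/0.3456) = 1.44685
  Q(4)·log₂(Q(4)/P(4)) = 0.0097·log₂(0.0097/0.2644) = -0.04626

D_KL(Q||P) = -0.03757 - 0.04535 + 1.44685 - 0.04626 = 1.31767 ≈ 1.3177 bits

These are NOT equal (difference: 1.1375 bits). KL divergence is asymmetric: D_KL(P||Q) ≠ D_KL(Q||P) in general.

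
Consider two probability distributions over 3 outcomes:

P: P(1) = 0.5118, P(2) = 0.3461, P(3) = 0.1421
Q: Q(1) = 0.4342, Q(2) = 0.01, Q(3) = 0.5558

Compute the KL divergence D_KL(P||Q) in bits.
1.6115 bits

D_KL(P||Q) = Σ P(x) log₂(P(x)/Q(x))

Computing term by term:
  P(1)·log₂(P(1)/Q(1)) = 0.5118·log₂(0.5118/0.4342) = 0.12141
  P(2)·log₂(P(2)/Q(2)) = 0.3461·log₂(0.3461/0.01) = 1.76965
  P(3)·log₂(P(3)/Q(3)) = 0.1421·log₂(0.1421/0.5558) = -0.27960

D_KL(P||Q) = 0.12141 + 1.76965 - 0.27960 = 1.61146 ≈ 1.6115 bits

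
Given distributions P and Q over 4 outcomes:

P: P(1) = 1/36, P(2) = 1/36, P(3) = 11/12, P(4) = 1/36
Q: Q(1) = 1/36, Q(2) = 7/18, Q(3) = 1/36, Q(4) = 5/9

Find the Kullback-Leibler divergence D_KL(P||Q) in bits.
4.3982 bits

D_KL(P||Q) = Σ P(x) log₂(P(x)/Q(x))

Computing term by term:
  P(1)·log₂(P(1)/Q(1)) = (1/36)·log₂((1/36)/(1/36)) = 0.00000
  P(2)·log₂(P(2)/Q(2)) = (1/36)·log₂((1/36)/(7/18)) = -0.10576
  P(3)·log₂(P(3)/Q(3)) = (11/12)·log₂((11/12)/(1/36)) = 4.62403
  P(4)·log₂(P(4)/Q(4)) = (1/36)·log₂((1/36)/(5/9)) = -0.12005

D_KL(P||Q) = 0.00000 - 0.10576 + 4.62403 - 0.12005 = 4.39822 ≈ 4.3982 bits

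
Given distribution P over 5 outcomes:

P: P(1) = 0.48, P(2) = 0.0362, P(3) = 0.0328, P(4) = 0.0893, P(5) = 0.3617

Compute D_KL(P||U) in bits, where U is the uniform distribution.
0.6367 bits

U(i) = 1/5 for all i

D_KL(P||U) = Σ P(x) log₂(P(x) / (1/5))
           = Σ P(x) log₂(P(x)) + log₂(5)
           = log₂(5) - H(P)

H(P) = -Σ P(x) log₂(P(x)):
  -P(1)·log₂(P(1)) = -(0.48)·log₂(0.48) = 0.50827
  -P(2)·log₂(P(2)) = -(0.0362)·log₂(0.0362) = 0.17332
  -P(3)·log₂(P(3)) = -(0.0328)·log₂(0.0328) = 0.16171
  -P(4)·log₂(P(4)) = -(0.0893)·log₂(0.0893) = 0.31123
  -P(5)·log₂(P(5)) = -(0.3617)·log₂(0.3617) = 0.53066
H(P) = 0.50827 + 0.17332 + 0.16171 + 0.31123 + 0.53066 = 1.68519 bits

log₂(5) = 2.32193 bits

D_KL(P||U) = 2.32193 - 1.68519 = 0.63674 ≈ 0.6367 bits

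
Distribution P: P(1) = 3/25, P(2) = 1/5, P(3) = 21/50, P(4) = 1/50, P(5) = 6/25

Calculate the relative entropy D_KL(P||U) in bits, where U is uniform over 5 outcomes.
0.3578 bits

U(i) = 1/5 for all i

D_KL(P||U) = Σ P(x) log₂(P(x) / (1/5))
           = Σ P(x) log₂(P(x)) + log₂(5)
           = log₂(5) - H(P)

H(P) = -Σ P(x) log₂(P(x)):
  -P(1)·log₂(P(1)) = -(3/25)·log₂(3/25) = 0.36707
  -P(2)·log₂(P(2)) = -(1/5)·log₂(1/5) = 0.46439
  -P(3)·log₂(P(3)) = -(21/50)·log₂(21/50) = 0.52565
  -P(4)·log₂(P(4)) = -(1/50)·log₂(1/50) = 0.11288
  -P(5)·log₂(P(5)) = -(6/25)·log₂(6/25) = 0.49413
H(P) = 0.36707 + 0.46439 + 0.52565 + 0.11288 + 0.49413 = 1.96412 bits

log₂(5) = 2.32193 bits

D_KL(P||U) = 2.32193 - 1.96412 = 0.35781 ≈ 0.3578 bits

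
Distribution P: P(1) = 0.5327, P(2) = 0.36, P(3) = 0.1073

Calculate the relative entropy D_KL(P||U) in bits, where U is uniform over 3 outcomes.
0.2248 bits

U(i) = 1/3 for all i

D_KL(P||U) = Σ P(x) log₂(P(x) / (1/3))
           = Σ P(x) log₂(P(x)) + log₂(3)
           = log₂(3) - H(P)

H(P) = -Σ P(x) log₂(P(x)):
  -P(1)·log₂(P(1)) = -(0.5327)·log₂(0.5327) = 0.48401
  -P(2)·log₂(P(2)) = -(0.36)·log₂(0.36) = 0.53062
  -P(3)·log₂(P(3)) = -(0.1073)·log₂(0.1073) = 0.34554
H(P) = 0.48401 + 0.53062 + 0.34554 = 1.36017 bits

log₂(3) = 1.58496 bits

D_KL(P||U) = 1.58496 - 1.36017 = 0.22479 ≈ 0.2248 bits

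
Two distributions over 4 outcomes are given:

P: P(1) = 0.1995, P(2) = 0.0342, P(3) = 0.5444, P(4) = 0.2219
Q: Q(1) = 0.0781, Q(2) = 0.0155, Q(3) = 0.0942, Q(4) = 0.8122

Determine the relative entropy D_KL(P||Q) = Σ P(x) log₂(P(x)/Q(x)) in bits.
1.2714 bits

D_KL(P||Q) = Σ P(x) log₂(P(x)/Q(x))

Computing term by term:
  P(1)·log₂(P(1)/Q(1)) = 0.1995·log₂(0.1995/0.0781) = 0.26992
  P(2)·log₂(P(2)/Q(2)) = 0.0342·log₂(0.0342/0.0155) = 0.03905
  P(3)·log₂(P(3)/Q(3)) = 0.5444·log₂(0.5444/0.0942) = 1.37780
  P(4)·log₂(P(4)/Q(4)) = 0.2219·log₂(0.2219/0.8122) = -0.41538

D_KL(P||Q) = 0.26992 + 0.03905 + 1.37780 - 0.41538 = 1.27139 ≈ 1.2714 bits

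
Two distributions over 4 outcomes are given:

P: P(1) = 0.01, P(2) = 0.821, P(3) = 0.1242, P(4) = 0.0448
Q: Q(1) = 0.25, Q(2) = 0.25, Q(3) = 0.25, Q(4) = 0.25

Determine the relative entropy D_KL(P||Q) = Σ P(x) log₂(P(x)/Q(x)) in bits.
1.1255 bits

D_KL(P||Q) = Σ P(x) log₂(P(x)/Q(x))

Computing term by term:
  P(1)·log₂(P(1)/Q(1)) = 0.01·log₂(0.01/0.25) = -0.04644
  P(2)·log₂(P(2)/Q(2)) = 0.821·log₂(0.821/0.25) = 1.40839
  P(3)·log₂(P(3)/Q(3)) = 0.1242·log₂(0.1242/0.25) = -0.12535
  P(4)·log₂(P(4)/Q(4)) = 0.0448·log₂(0.0448/0.25) = -0.11112

D_KL(P||Q) = -0.04644 + 1.40839 - 0.12535 - 0.11112 = 1.12548 ≈ 1.1255 bits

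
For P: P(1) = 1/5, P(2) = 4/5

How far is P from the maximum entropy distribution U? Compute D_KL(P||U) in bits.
0.2781 bits

U(i) = 1/2 for all i

D_KL(P||U) = Σ P(x) log₂(P(x) / (1/2))
           = Σ P(x) log₂(P(x)) + log₂(2)
           = log₂(2) - H(P)

H(P) = -Σ P(x) log₂(P(x)):
  -P(1)·log₂(P(1)) = -(1/5)·log₂(1/5) = 0.46439
  -P(2)·log₂(P(2)) = -(4/5)·log₂(4/5) = 0.25754
H(P) = 0.46439 + 0.25754 = 0.72193 bits

log₂(2) = 1.00000 bits

D_KL(P||U) = 1.00000 - 0.72193 = 0.27807 ≈ 0.2781 bits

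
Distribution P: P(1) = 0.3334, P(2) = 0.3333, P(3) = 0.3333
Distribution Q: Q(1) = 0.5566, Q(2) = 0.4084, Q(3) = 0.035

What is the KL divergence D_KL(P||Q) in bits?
0.7395 bits

D_KL(P||Q) = Σ P(x) log₂(P(x)/Q(x))

Computing term by term:
  P(1)·log₂(P(1)/Q(1)) = 0.3334·log₂(0.3334/0.5566) = -0.24651
  P(2)·log₂(P(2)/Q(2)) = 0.3333·log₂(0.3333/0.4084) = -0.09771
  P(3)·log₂(P(3)/Q(3)) = 0.3333·log₂(0.3333/0.035) = 1.08369

D_KL(P||Q) = -0.24651 - 0.09771 + 1.08369 = 0.73947 ≈ 0.7395 bits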